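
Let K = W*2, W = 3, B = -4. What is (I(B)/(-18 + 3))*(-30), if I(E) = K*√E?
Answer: 24*I ≈ 24.0*I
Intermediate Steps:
K = 6 (K = 3*2 = 6)
I(E) = 6*√E
(I(B)/(-18 + 3))*(-30) = ((6*√(-4))/(-18 + 3))*(-30) = ((6*(2*I))/(-15))*(-30) = -4*I/5*(-30) = 24*I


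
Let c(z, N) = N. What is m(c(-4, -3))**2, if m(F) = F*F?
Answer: 81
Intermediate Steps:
m(F) = F**2
m(c(-4, -3))**2 = ((-3)**2)**2 = 9**2 = 81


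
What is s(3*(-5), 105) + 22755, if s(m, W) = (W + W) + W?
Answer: 23070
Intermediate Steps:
s(m, W) = 3*W (s(m, W) = 2*W + W = 3*W)
s(3*(-5), 105) + 22755 = 3*105 + 22755 = 315 + 22755 = 23070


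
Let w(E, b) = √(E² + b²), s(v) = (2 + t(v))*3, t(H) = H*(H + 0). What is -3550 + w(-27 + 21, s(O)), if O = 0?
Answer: -3550 + 6*√2 ≈ -3541.5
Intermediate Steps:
t(H) = H² (t(H) = H*H = H²)
s(v) = 6 + 3*v² (s(v) = (2 + v²)*3 = 6 + 3*v²)
-3550 + w(-27 + 21, s(O)) = -3550 + √((-27 + 21)² + (6 + 3*0²)²) = -3550 + √((-6)² + (6 + 3*0)²) = -3550 + √(36 + (6 + 0)²) = -3550 + √(36 + 6²) = -3550 + √(36 + 36) = -3550 + √72 = -3550 + 6*√2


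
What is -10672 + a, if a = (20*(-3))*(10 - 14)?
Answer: -10432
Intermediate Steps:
a = 240 (a = -60*(-4) = 240)
-10672 + a = -10672 + 240 = -10432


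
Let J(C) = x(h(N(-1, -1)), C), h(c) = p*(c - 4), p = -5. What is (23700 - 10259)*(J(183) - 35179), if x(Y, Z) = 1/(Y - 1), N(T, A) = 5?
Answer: -2837059075/6 ≈ -4.7284e+8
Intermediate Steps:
h(c) = 20 - 5*c (h(c) = -5*(c - 4) = -5*(-4 + c) = 20 - 5*c)
x(Y, Z) = 1/(-1 + Y)
J(C) = -⅙ (J(C) = 1/(-1 + (20 - 5*5)) = 1/(-1 + (20 - 25)) = 1/(-1 - 5) = 1/(-6) = -⅙)
(23700 - 10259)*(J(183) - 35179) = (23700 - 10259)*(-⅙ - 35179) = 13441*(-211075/6) = -2837059075/6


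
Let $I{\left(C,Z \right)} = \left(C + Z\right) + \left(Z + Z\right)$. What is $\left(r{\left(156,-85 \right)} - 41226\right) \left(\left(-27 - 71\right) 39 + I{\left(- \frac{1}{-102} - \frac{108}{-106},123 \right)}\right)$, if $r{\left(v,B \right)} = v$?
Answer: $\frac{127736988665}{901} \approx 1.4177 \cdot 10^{8}$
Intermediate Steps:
$I{\left(C,Z \right)} = C + 3 Z$ ($I{\left(C,Z \right)} = \left(C + Z\right) + 2 Z = C + 3 Z$)
$\left(r{\left(156,-85 \right)} - 41226\right) \left(\left(-27 - 71\right) 39 + I{\left(- \frac{1}{-102} - \frac{108}{-106},123 \right)}\right) = \left(156 - 41226\right) \left(\left(-27 - 71\right) 39 + \left(\left(- \frac{1}{-102} - \frac{108}{-106}\right) + 3 \cdot 123\right)\right) = - 41070 \left(\left(-98\right) 39 + \left(\left(\left(-1\right) \left(- \frac{1}{102}\right) - - \frac{54}{53}\right) + 369\right)\right) = - 41070 \left(-3822 + \left(\left(\frac{1}{102} + \frac{54}{53}\right) + 369\right)\right) = - 41070 \left(-3822 + \left(\frac{5561}{5406} + 369\right)\right) = - 41070 \left(-3822 + \frac{2000375}{5406}\right) = \left(-41070\right) \left(- \frac{18661357}{5406}\right) = \frac{127736988665}{901}$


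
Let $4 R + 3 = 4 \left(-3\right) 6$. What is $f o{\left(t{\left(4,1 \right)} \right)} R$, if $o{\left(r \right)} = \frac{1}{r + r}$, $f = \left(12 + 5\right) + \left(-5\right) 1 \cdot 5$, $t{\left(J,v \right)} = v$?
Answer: $75$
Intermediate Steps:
$f = -8$ ($f = 17 - 25 = -8$)
$o{\left(r \right)} = \frac{1}{2 r}$
$R = - \frac{75}{4}$ ($R = - \frac{3}{4} + \frac{4 \left(-3\right) 6}{4} = - \frac{3}{4} + \frac{\left(-12\right) 6}{4} = - \frac{3}{4} + \frac{1}{4} \left(-72\right) = - \frac{3}{4} - 18 = - \frac{75}{4} \approx -18.75$)
$f o{\left(t{\left(4,1 \right)} \right)} R = - 8 \frac{1}{2 \cdot 1} \left(- \frac{75}{4}\right) = - 8 \cdot \frac{1}{2} \cdot 1 \left(- \frac{75}{4}\right) = \left(-8\right) \frac{1}{2} \left(- \frac{75}{4}\right) = \left(-4\right) \left(- \frac{75}{4}\right) = 75$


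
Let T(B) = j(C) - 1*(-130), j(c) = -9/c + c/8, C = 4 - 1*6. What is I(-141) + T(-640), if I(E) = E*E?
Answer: 80061/4 ≈ 20015.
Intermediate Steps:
C = -2 (C = 4 - 6 = -2)
I(E) = E²
j(c) = -9/c + c/8 (j(c) = -9/c + c*(⅛) = -9/c + c/8)
T(B) = 537/4 (T(B) = (-9/(-2) + (⅛)*(-2)) - 1*(-130) = (-9*(-½) - ¼) + 130 = (9/2 - ¼) + 130 = 17/4 + 130 = 537/4)
I(-141) + T(-640) = (-141)² + 537/4 = 19881 + 537/4 = 80061/4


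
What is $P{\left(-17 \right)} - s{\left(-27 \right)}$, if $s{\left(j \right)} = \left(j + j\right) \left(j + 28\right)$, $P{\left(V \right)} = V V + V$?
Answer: $326$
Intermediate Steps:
$P{\left(V \right)} = V + V^{2}$ ($P{\left(V \right)} = V^{2} + V = V + V^{2}$)
$s{\left(j \right)} = 2 j \left(28 + j\right)$
$P{\left(-17 \right)} - s{\left(-27 \right)} = - 17 \left(1 - 17\right) - 2 \left(-27\right) \left(28 - 27\right) = \left(-17\right) \left(-16\right) - 2 \left(-27\right) 1 = 272 - -54 = 272 + 54 = 326$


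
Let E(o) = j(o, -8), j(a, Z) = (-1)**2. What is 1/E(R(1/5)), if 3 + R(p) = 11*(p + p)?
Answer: 1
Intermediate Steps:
R(p) = -3 + 22*p (R(p) = -3 + 11*(p + p) = -3 + 11*(2*p) = -3 + 22*p)
j(a, Z) = 1
E(o) = 1
1/E(R(1/5)) = 1/1 = 1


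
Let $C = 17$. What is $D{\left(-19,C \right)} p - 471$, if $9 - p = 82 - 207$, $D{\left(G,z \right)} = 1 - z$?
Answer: $-2615$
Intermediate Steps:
$p = 134$ ($p = 9 - \left(82 - 207\right) = 9 - -125 = 9 + 125 = 134$)
$D{\left(-19,C \right)} p - 471 = \left(1 - 17\right) 134 - 471 = \left(-16\right) 134 - 471 = -2144 - 471 = -2615$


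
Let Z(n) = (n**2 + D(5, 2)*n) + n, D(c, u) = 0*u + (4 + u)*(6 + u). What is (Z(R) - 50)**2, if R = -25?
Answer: 422500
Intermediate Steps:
D(c, u) = (4 + u)*(6 + u) (D(c, u) = 0 + (4 + u)*(6 + u) = (4 + u)*(6 + u))
Z(n) = n**2 + 49*n (Z(n) = (n**2 + (24 + 2**2 + 10*2)*n) + n = (n**2 + (24 + 4 + 20)*n) + n = (n**2 + 48*n) + n = n**2 + 49*n)
(Z(R) - 50)**2 = (-25*(49 - 25) - 50)**2 = (-25*24 - 50)**2 = (-600 - 50)**2 = (-650)**2 = 422500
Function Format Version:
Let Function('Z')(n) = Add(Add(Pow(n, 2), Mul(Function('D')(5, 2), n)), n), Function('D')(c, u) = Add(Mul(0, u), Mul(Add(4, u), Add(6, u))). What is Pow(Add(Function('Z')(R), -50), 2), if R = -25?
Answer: 422500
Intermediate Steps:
Function('D')(c, u) = Mul(Add(4, u), Add(6, u)) (Function('D')(c, u) = Add(0, Mul(Add(4, u), Add(6, u))) = Mul(Add(4, u), Add(6, u)))
Function('Z')(n) = Add(Pow(n, 2), Mul(49, n)) (Function('Z')(n) = Add(Add(Pow(n, 2), Mul(Add(24, Pow(2, 2), Mul(10, 2)), n)), n) = Add(Add(Pow(n, 2), Mul(Add(24, 4, 20), n)), n) = Add(Add(Pow(n, 2), Mul(48, n)), n) = Add(Pow(n, 2), Mul(49, n)))
Pow(Add(Function('Z')(R), -50), 2) = Pow(Add(Mul(-25, Add(49, -25)), -50), 2) = Pow(Add(Mul(-25, 24), -50), 2) = Pow(Add(-600, -50), 2) = Pow(-650, 2) = 422500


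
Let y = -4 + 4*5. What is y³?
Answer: 4096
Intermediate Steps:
y = 16 (y = -4 + 20 = 16)
y³ = 16³ = 4096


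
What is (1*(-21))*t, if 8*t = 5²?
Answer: -525/8 ≈ -65.625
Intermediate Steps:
t = 25/8 (t = (⅛)*5² = (⅛)*25 = 25/8 ≈ 3.1250)
(1*(-21))*t = (1*(-21))*(25/8) = -21*25/8 = -525/8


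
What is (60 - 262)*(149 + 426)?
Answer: -116150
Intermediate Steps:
(60 - 262)*(149 + 426) = -202*575 = -116150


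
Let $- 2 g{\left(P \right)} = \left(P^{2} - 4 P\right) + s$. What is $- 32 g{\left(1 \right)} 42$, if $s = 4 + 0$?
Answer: $672$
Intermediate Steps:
$s = 4$
$g{\left(P \right)} = -2 + 2 P - \frac{P^{2}}{2}$ ($g{\left(P \right)} = - \frac{\left(P^{2} - 4 P\right) + 4}{2} = - \frac{4 + P^{2} - 4 P}{2} = -2 + 2 P - \frac{P^{2}}{2}$)
$- 32 g{\left(1 \right)} 42 = - 32 \left(-2 + 2 \cdot 1 - \frac{1^{2}}{2}\right) 42 = - 32 \left(-2 + 2 - \frac{1}{2}\right) 42 = \left(-32\right) \left(- \frac{1}{2}\right) 42 = 16 \cdot 42 = 672$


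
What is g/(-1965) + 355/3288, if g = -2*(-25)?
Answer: 35545/430728 ≈ 0.082523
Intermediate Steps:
g = 50
g/(-1965) + 355/3288 = 50/(-1965) + 355/3288 = 50*(-1/1965) + 355*(1/3288) = -10/393 + 355/3288 = 35545/430728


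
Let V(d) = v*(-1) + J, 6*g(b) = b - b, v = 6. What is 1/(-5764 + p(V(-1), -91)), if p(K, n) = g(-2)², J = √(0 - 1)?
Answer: -1/5764 ≈ -0.00017349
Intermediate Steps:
g(b) = 0 (g(b) = (b - b)/6 = (⅙)*0 = 0)
J = I (J = √(-1) = I ≈ 1.0*I)
V(d) = -6 + I (V(d) = 6*(-1) + I = -6 + I)
p(K, n) = 0 (p(K, n) = 0² = 0)
1/(-5764 + p(V(-1), -91)) = 1/(-5764 + 0) = 1/(-5764) = -1/5764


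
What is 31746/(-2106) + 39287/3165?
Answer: -75802/28485 ≈ -2.6611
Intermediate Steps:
31746/(-2106) + 39287/3165 = 31746*(-1/2106) + 39287*(1/3165) = -407/27 + 39287/3165 = -75802/28485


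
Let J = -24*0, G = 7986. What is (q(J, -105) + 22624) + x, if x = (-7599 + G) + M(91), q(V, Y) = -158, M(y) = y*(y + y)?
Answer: 39415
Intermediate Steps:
M(y) = 2*y**2 (M(y) = y*(2*y) = 2*y**2)
J = 0
x = 16949 (x = (-7599 + 7986) + 2*91**2 = 387 + 2*8281 = 387 + 16562 = 16949)
(q(J, -105) + 22624) + x = (-158 + 22624) + 16949 = 22466 + 16949 = 39415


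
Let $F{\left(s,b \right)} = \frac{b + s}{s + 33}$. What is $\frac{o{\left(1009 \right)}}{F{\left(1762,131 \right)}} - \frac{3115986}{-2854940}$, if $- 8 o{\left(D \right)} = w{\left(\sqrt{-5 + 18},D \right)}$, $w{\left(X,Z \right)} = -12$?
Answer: $\frac{1132123954}{450366785} \approx 2.5138$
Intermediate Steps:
$F{\left(s,b \right)} = \frac{b + s}{33 + s}$
$o{\left(D \right)} = \frac{3}{2}$ ($o{\left(D \right)} = \left(- \frac{1}{8}\right) \left(-12\right) = \frac{3}{2}$)
$\frac{o{\left(1009 \right)}}{F{\left(1762,131 \right)}} - \frac{3115986}{-2854940} = \frac{3}{2 \frac{131 + 1762}{33 + 1762}} - \frac{3115986}{-2854940} = \frac{3}{2 \cdot \frac{1}{1795} \cdot 1893} - - \frac{1557993}{1427470} = \frac{3}{2 \cdot \frac{1}{1795} \cdot 1893} + \frac{1557993}{1427470} = \frac{3}{2 \cdot \frac{1893}{1795}} + \frac{1557993}{1427470} = \frac{3}{2} \cdot \frac{1795}{1893} + \frac{1557993}{1427470} = \frac{1795}{1262} + \frac{1557993}{1427470} = \frac{1132123954}{450366785}$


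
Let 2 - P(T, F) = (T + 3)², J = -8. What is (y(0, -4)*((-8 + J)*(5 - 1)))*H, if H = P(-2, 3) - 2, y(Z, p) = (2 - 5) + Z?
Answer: -192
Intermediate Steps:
P(T, F) = 2 - (3 + T)² (P(T, F) = 2 - (T + 3)² = 2 - (3 + T)²)
y(Z, p) = -3 + Z
H = -1 (H = (2 - (3 - 2)²) - 2 = (2 - 1*1²) - 2 = (2 - 1*1) - 2 = (2 - 1) - 2 = 1 - 2 = -1)
(y(0, -4)*((-8 + J)*(5 - 1)))*H = ((-3 + 0)*((-8 - 8)*(5 - 1)))*(-1) = -(-48)*4*(-1) = -3*(-64)*(-1) = 192*(-1) = -192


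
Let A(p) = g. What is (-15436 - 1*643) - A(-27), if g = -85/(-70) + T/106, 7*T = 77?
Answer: -5965798/371 ≈ -16080.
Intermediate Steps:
T = 11 (T = (1/7)*77 = 11)
g = 489/371 (g = -85/(-70) + 11/106 = -85*(-1/70) + 11*(1/106) = 17/14 + 11/106 = 489/371 ≈ 1.3181)
A(p) = 489/371
(-15436 - 1*643) - A(-27) = (-15436 - 1*643) - 1*489/371 = (-15436 - 643) - 489/371 = -16079 - 489/371 = -5965798/371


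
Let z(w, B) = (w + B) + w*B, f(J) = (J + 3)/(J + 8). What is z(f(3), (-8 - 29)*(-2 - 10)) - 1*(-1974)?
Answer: 29268/11 ≈ 2660.7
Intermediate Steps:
f(J) = (3 + J)/(8 + J)
z(w, B) = B + w + B*w (z(w, B) = (B + w) + B*w = B + w + B*w)
z(f(3), (-8 - 29)*(-2 - 10)) - 1*(-1974) = ((-8 - 29)*(-2 - 10) + (3 + 3)/(8 + 3) + ((-8 - 29)*(-2 - 10))*((3 + 3)/(8 + 3))) - 1*(-1974) = (-37*(-12) + 6/11 + (-37*(-12))*(6/11)) + 1974 = (444 + (1/11)*6 + 444*((1/11)*6)) + 1974 = (444 + 6/11 + 444*(6/11)) + 1974 = (444 + 6/11 + 2664/11) + 1974 = 7554/11 + 1974 = 29268/11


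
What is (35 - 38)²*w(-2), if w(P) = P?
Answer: -18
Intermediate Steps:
(35 - 38)²*w(-2) = (35 - 38)²*(-2) = (-3)²*(-2) = 9*(-2) = -18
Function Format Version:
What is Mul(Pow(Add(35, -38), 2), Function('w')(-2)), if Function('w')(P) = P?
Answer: -18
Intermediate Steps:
Mul(Pow(Add(35, -38), 2), Function('w')(-2)) = Mul(Pow(Add(35, -38), 2), -2) = Mul(Pow(-3, 2), -2) = Mul(9, -2) = -18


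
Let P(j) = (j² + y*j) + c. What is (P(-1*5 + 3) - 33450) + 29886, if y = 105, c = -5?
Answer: -3775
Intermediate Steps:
P(j) = -5 + j² + 105*j (P(j) = (j² + 105*j) - 5 = -5 + j² + 105*j)
(P(-1*5 + 3) - 33450) + 29886 = ((-5 + (-1*5 + 3)² + 105*(-1*5 + 3)) - 33450) + 29886 = ((-5 + (-5 + 3)² + 105*(-5 + 3)) - 33450) + 29886 = ((-5 + (-2)² + 105*(-2)) - 33450) + 29886 = ((-5 + 4 - 210) - 33450) + 29886 = (-211 - 33450) + 29886 = -33661 + 29886 = -3775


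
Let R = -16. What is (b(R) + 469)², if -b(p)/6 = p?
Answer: 319225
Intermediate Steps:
b(p) = -6*p
(b(R) + 469)² = (-6*(-16) + 469)² = (96 + 469)² = 565² = 319225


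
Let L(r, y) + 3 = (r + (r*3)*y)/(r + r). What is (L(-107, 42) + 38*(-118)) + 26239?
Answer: 43631/2 ≈ 21816.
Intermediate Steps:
L(r, y) = -3 + (r + 3*r*y)/(2*r) (L(r, y) = -3 + (r + (r*3)*y)/(r + r) = -3 + (r + (3*r)*y)/((2*r)) = -3 + (r + 3*r*y)*(1/(2*r)) = -3 + (r + 3*r*y)/(2*r))
(L(-107, 42) + 38*(-118)) + 26239 = ((-5/2 + (3/2)*42) + 38*(-118)) + 26239 = ((-5/2 + 63) - 4484) + 26239 = (121/2 - 4484) + 26239 = -8847/2 + 26239 = 43631/2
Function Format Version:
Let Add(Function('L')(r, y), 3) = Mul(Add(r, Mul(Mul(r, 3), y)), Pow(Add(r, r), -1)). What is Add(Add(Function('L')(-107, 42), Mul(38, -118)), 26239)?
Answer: Rational(43631, 2) ≈ 21816.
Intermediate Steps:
Function('L')(r, y) = Add(-3, Mul(Rational(1, 2), Pow(r, -1), Add(r, Mul(3, r, y)))) (Function('L')(r, y) = Add(-3, Mul(Add(r, Mul(Mul(r, 3), y)), Pow(Add(r, r), -1))) = Add(-3, Mul(Add(r, Mul(Mul(3, r), y)), Pow(Mul(2, r), -1))) = Add(-3, Mul(Add(r, Mul(3, r, y)), Mul(Rational(1, 2), Pow(r, -1)))) = Add(-3, Mul(Rational(1, 2), Pow(r, -1), Add(r, Mul(3, r, y)))))
Add(Add(Function('L')(-107, 42), Mul(38, -118)), 26239) = Add(Add(Add(Rational(-5, 2), Mul(Rational(3, 2), 42)), Mul(38, -118)), 26239) = Add(Add(Add(Rational(-5, 2), 63), -4484), 26239) = Add(Add(Rational(121, 2), -4484), 26239) = Add(Rational(-8847, 2), 26239) = Rational(43631, 2)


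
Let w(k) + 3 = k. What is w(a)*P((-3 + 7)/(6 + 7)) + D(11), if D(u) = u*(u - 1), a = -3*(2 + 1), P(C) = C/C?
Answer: 98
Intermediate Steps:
P(C) = 1
a = -9 (a = -3*3 = -9)
w(k) = -3 + k
D(u) = u*(-1 + u)
w(a)*P((-3 + 7)/(6 + 7)) + D(11) = (-3 - 9)*1 + 11*(-1 + 11) = -12*1 + 11*10 = -12 + 110 = 98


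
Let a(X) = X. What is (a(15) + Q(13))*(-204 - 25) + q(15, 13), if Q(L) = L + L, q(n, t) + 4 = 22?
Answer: -9371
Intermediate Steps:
q(n, t) = 18 (q(n, t) = -4 + 22 = 18)
Q(L) = 2*L
(a(15) + Q(13))*(-204 - 25) + q(15, 13) = (15 + 2*13)*(-204 - 25) + 18 = (15 + 26)*(-229) + 18 = 41*(-229) + 18 = -9389 + 18 = -9371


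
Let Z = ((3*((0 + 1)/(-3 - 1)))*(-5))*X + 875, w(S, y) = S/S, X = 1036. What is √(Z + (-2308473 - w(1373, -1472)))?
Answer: I*√2303714 ≈ 1517.8*I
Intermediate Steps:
w(S, y) = 1
Z = 4760 (Z = ((3*((0 + 1)/(-3 - 1)))*(-5))*1036 + 875 = ((3*(1/(-4)))*(-5))*1036 + 875 = ((3*(1*(-¼)))*(-5))*1036 + 875 = ((3*(-¼))*(-5))*1036 + 875 = -¾*(-5)*1036 + 875 = (15/4)*1036 + 875 = 3885 + 875 = 4760)
√(Z + (-2308473 - w(1373, -1472))) = √(4760 + (-2308473 - 1*1)) = √(4760 + (-2308473 - 1)) = √(4760 - 2308474) = √(-2303714) = I*√2303714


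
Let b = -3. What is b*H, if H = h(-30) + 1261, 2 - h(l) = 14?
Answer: -3747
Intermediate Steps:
h(l) = -12 (h(l) = 2 - 1*14 = 2 - 14 = -12)
H = 1249 (H = -12 + 1261 = 1249)
b*H = -3*1249 = -3747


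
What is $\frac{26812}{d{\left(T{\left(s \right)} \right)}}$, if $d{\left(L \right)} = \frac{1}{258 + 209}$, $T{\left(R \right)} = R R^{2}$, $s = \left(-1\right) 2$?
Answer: $12521204$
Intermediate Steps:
$s = -2$
$T{\left(R \right)} = R^{3}$
$d{\left(L \right)} = \frac{1}{467}$
$\frac{26812}{d{\left(T{\left(s \right)} \right)}} = 26812 \frac{1}{\frac{1}{467}} = 26812 \cdot 467 = 12521204$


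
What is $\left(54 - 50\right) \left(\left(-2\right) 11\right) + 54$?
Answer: $-34$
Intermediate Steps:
$\left(54 - 50\right) \left(\left(-2\right) 11\right) + 54 = 4 \left(-22\right) + 54 = -88 + 54 = -34$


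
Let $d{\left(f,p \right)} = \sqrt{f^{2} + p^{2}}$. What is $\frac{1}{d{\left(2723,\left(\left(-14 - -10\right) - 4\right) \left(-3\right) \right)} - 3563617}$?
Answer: $- \frac{3563617}{12699358707384} - \frac{\sqrt{7415305}}{12699358707384} \approx -2.8083 \cdot 10^{-7}$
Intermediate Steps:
$\frac{1}{d{\left(2723,\left(\left(-14 - -10\right) - 4\right) \left(-3\right) \right)} - 3563617} = \frac{1}{\sqrt{2723^{2} + \left(\left(\left(-14 - -10\right) - 4\right) \left(-3\right)\right)^{2}} - 3563617} = \frac{1}{\sqrt{7414729 + \left(\left(\left(-14 + 10\right) - 4\right) \left(-3\right)\right)^{2}} - 3563617} = \frac{1}{\sqrt{7414729 + \left(\left(-4 - 4\right) \left(-3\right)\right)^{2}} - 3563617} = \frac{1}{\sqrt{7414729 + \left(\left(-8\right) \left(-3\right)\right)^{2}} - 3563617} = \frac{1}{\sqrt{7414729 + 24^{2}} - 3563617} = \frac{1}{\sqrt{7414729 + 576} - 3563617} = \frac{1}{\sqrt{7415305} - 3563617} = \frac{1}{-3563617 + \sqrt{7415305}}$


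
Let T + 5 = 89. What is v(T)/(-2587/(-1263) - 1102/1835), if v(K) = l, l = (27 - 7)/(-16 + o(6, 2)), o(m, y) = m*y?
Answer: -11588025/3355319 ≈ -3.4536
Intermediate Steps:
T = 84 (T = -5 + 89 = 84)
l = -5 (l = (27 - 7)/(-16 + 6*2) = 20/(-16 + 12) = 20/(-4) = 20*(-1/4) = -5)
v(K) = -5
v(T)/(-2587/(-1263) - 1102/1835) = -5/(-2587/(-1263) - 1102/1835) = -5/(-2587*(-1/1263) - 1102*1/1835) = -5/(2587/1263 - 1102/1835) = -5/3355319/2317605 = -5*2317605/3355319 = -11588025/3355319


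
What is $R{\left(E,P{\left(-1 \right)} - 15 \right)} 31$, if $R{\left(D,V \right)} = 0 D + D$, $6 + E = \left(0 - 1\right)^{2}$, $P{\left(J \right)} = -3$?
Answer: $-155$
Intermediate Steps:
$E = -5$ ($E = -6 + \left(0 - 1\right)^{2} = -6 + \left(-1\right)^{2} = -6 + 1 = -5$)
$R{\left(D,V \right)} = D$ ($R{\left(D,V \right)} = 0 + D = D$)
$R{\left(E,P{\left(-1 \right)} - 15 \right)} 31 = \left(-5\right) 31 = -155$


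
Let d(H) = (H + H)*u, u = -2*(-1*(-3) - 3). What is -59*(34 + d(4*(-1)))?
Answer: -2006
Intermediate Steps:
u = 0 (u = -2*(3 - 3) = -2*0 = 0)
d(H) = 0 (d(H) = (H + H)*0 = (2*H)*0 = 0)
-59*(34 + d(4*(-1))) = -59*(34 + 0) = -59*34 = -2006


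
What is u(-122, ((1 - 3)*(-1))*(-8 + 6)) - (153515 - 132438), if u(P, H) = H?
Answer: -21081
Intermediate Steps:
u(-122, ((1 - 3)*(-1))*(-8 + 6)) - (153515 - 132438) = ((1 - 3)*(-1))*(-8 + 6) - (153515 - 132438) = -2*(-1)*(-2) - 1*21077 = 2*(-2) - 21077 = -4 - 21077 = -21081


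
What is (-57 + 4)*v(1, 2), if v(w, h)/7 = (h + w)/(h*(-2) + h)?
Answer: 1113/2 ≈ 556.50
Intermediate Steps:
v(w, h) = -7*(h + w)/h (v(w, h) = 7*((h + w)/(h*(-2) + h)) = 7*((h + w)/(-2*h + h)) = 7*((h + w)/((-h))) = 7*((h + w)*(-1/h)) = 7*(-(h + w)/h) = -7*(h + w)/h)
(-57 + 4)*v(1, 2) = (-57 + 4)*(-7 - 7*1/2) = -53*(-7 - 7*1*½) = -53*(-7 - 7/2) = -53*(-21/2) = 1113/2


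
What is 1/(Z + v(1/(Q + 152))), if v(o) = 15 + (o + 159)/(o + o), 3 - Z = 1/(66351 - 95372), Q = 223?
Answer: 29021/865725452 ≈ 3.3522e-5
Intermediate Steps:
Z = 87064/29021 (Z = 3 - 1/(66351 - 95372) = 3 - 1/(-29021) = 3 - 1*(-1/29021) = 3 + 1/29021 = 87064/29021 ≈ 3.0000)
v(o) = 15 + (159 + o)/(2*o) (v(o) = 15 + (159 + o)/((2*o)) = 15 + (159 + o)*(1/(2*o)) = 15 + (159 + o)/(2*o))
1/(Z + v(1/(Q + 152))) = 1/(87064/29021 + (159 + 31/(223 + 152))/(2*(1/(223 + 152)))) = 1/(87064/29021 + (159 + 31/375)/(2*(1/375))) = 1/(87064/29021 + (159 + 31*(1/375))/(2*(1/375))) = 1/(87064/29021 + (1/2)*375*(159 + 31/375)) = 1/(87064/29021 + (1/2)*375*(59656/375)) = 1/(87064/29021 + 29828) = 1/(865725452/29021) = 29021/865725452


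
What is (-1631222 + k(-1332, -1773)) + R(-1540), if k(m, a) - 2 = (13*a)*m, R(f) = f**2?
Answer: 31441648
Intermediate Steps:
k(m, a) = 2 + 13*a*m (k(m, a) = 2 + (13*a)*m = 2 + 13*a*m)
(-1631222 + k(-1332, -1773)) + R(-1540) = (-1631222 + (2 + 13*(-1773)*(-1332))) + (-1540)**2 = (-1631222 + (2 + 30701268)) + 2371600 = (-1631222 + 30701270) + 2371600 = 29070048 + 2371600 = 31441648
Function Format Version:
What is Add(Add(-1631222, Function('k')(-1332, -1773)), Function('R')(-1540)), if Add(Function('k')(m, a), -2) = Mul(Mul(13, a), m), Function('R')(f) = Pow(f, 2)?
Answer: 31441648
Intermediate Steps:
Function('k')(m, a) = Add(2, Mul(13, a, m)) (Function('k')(m, a) = Add(2, Mul(Mul(13, a), m)) = Add(2, Mul(13, a, m)))
Add(Add(-1631222, Function('k')(-1332, -1773)), Function('R')(-1540)) = Add(Add(-1631222, Add(2, Mul(13, -1773, -1332))), Pow(-1540, 2)) = Add(Add(-1631222, Add(2, 30701268)), 2371600) = Add(Add(-1631222, 30701270), 2371600) = Add(29070048, 2371600) = 31441648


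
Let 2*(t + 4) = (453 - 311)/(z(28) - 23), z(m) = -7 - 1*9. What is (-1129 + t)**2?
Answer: 1958770564/1521 ≈ 1.2878e+6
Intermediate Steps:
z(m) = -16 (z(m) = -7 - 9 = -16)
t = -227/39 (t = -4 + ((453 - 311)/(-16 - 23))/2 = -4 + (142/(-39))/2 = -4 + (142*(-1/39))/2 = -4 + (1/2)*(-142/39) = -4 - 71/39 = -227/39 ≈ -5.8205)
(-1129 + t)**2 = (-1129 - 227/39)**2 = (-44258/39)**2 = 1958770564/1521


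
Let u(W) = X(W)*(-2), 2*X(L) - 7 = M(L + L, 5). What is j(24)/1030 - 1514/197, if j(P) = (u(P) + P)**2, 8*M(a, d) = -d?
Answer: -95886323/12986240 ≈ -7.3837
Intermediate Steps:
M(a, d) = -d/8 (M(a, d) = (-d)/8 = -d/8)
X(L) = 51/16 (X(L) = 7/2 + (-1/8*5)/2 = 7/2 + (1/2)*(-5/8) = 7/2 - 5/16 = 51/16)
u(W) = -51/8 (u(W) = (51/16)*(-2) = -51/8)
j(P) = (-51/8 + P)**2
j(24)/1030 - 1514/197 = ((-51 + 8*24)**2/64)/1030 - 1514/197 = ((-51 + 192)**2/64)*(1/1030) - 1514*1/197 = ((1/64)*141**2)*(1/1030) - 1514/197 = ((1/64)*19881)*(1/1030) - 1514/197 = (19881/64)*(1/1030) - 1514/197 = 19881/65920 - 1514/197 = -95886323/12986240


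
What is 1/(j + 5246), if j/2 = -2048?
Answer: 1/1150 ≈ 0.00086956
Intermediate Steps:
j = -4096 (j = 2*(-2048) = -4096)
1/(j + 5246) = 1/(-4096 + 5246) = 1/1150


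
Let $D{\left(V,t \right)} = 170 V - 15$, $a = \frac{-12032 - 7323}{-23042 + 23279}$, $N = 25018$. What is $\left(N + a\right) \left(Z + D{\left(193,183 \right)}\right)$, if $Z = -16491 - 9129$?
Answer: $\frac{536754575}{3} \approx 1.7892 \cdot 10^{8}$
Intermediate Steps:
$a = - \frac{245}{3}$ ($a = - \frac{19355}{237} = \left(-19355\right) \frac{1}{237} = - \frac{245}{3} \approx -81.667$)
$D{\left(V,t \right)} = -15 + 170 V$
$Z = -25620$ ($Z = -16491 - 9129 = -25620$)
$\left(N + a\right) \left(Z + D{\left(193,183 \right)}\right) = \left(25018 - \frac{245}{3}\right) \left(-25620 + \left(-15 + 170 \cdot 193\right)\right) = \frac{74809 \left(-25620 + \left(-15 + 32810\right)\right)}{3} = \frac{74809 \left(-25620 + 32795\right)}{3} = \frac{74809}{3} \cdot 7175 = \frac{536754575}{3}$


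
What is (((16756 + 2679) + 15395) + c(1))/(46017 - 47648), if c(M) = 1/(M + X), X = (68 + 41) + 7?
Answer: -4075111/190827 ≈ -21.355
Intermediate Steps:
X = 116 (X = 109 + 7 = 116)
c(M) = 1/(116 + M) (c(M) = 1/(M + 116) = 1/(116 + M))
(((16756 + 2679) + 15395) + c(1))/(46017 - 47648) = (((16756 + 2679) + 15395) + 1/(116 + 1))/(46017 - 47648) = ((19435 + 15395) + 1/117)/(-1631) = (34830 + 1/117)*(-1/1631) = (4075111/117)*(-1/1631) = -4075111/190827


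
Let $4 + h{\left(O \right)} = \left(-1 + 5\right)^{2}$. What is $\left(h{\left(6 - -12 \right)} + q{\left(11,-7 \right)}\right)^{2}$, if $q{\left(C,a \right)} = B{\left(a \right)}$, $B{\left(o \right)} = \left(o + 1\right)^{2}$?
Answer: $2304$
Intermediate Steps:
$B{\left(o \right)} = \left(1 + o\right)^{2}$
$q{\left(C,a \right)} = \left(1 + a\right)^{2}$
$h{\left(O \right)} = 12$ ($h{\left(O \right)} = -4 + \left(-1 + 5\right)^{2} = -4 + 4^{2} = -4 + 16 = 12$)
$\left(h{\left(6 - -12 \right)} + q{\left(11,-7 \right)}\right)^{2} = \left(12 + \left(1 - 7\right)^{2}\right)^{2} = \left(12 + \left(-6\right)^{2}\right)^{2} = \left(12 + 36\right)^{2} = 48^{2} = 2304$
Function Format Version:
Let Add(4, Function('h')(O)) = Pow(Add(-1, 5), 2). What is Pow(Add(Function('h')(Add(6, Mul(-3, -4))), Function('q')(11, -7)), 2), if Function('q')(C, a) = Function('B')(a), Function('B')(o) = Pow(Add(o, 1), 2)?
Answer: 2304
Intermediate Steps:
Function('B')(o) = Pow(Add(1, o), 2)
Function('q')(C, a) = Pow(Add(1, a), 2)
Function('h')(O) = 12 (Function('h')(O) = Add(-4, Pow(Add(-1, 5), 2)) = Add(-4, Pow(4, 2)) = Add(-4, 16) = 12)
Pow(Add(Function('h')(Add(6, Mul(-3, -4))), Function('q')(11, -7)), 2) = Pow(Add(12, Pow(Add(1, -7), 2)), 2) = Pow(Add(12, Pow(-6, 2)), 2) = Pow(Add(12, 36), 2) = Pow(48, 2) = 2304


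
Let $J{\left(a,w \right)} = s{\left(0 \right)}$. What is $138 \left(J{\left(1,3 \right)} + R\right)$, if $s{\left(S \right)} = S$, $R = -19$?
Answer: $-2622$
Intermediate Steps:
$J{\left(a,w \right)} = 0$
$138 \left(J{\left(1,3 \right)} + R\right) = 138 \left(0 - 19\right) = 138 \left(-19\right) = -2622$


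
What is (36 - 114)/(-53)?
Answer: 78/53 ≈ 1.4717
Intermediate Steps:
(36 - 114)/(-53) = -1/53*(-78) = 78/53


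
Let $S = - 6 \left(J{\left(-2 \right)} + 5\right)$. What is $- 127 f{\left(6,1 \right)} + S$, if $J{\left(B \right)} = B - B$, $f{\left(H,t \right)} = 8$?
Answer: $-1046$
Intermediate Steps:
$J{\left(B \right)} = 0$
$S = -30$ ($S = - 6 \left(0 + 5\right) = \left(-6\right) 5 = -30$)
$- 127 f{\left(6,1 \right)} + S = \left(-127\right) 8 - 30 = -1016 - 30 = -1046$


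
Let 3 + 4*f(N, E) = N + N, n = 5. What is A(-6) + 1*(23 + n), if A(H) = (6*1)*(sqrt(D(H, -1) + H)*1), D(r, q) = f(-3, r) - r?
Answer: 28 + 9*I ≈ 28.0 + 9.0*I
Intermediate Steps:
f(N, E) = -3/4 + N/2 (f(N, E) = -3/4 + (N + N)/4 = -3/4 + (2*N)/4 = -3/4 + N/2)
D(r, q) = -9/4 - r (D(r, q) = (-3/4 + (1/2)*(-3)) - r = (-3/4 - 3/2) - r = -9/4 - r)
A(H) = 9*I (A(H) = (6*1)*(sqrt((-9/4 - H) + H)*1) = 6*(sqrt(-9/4)*1) = 6*((3*I/2)*1) = 6*(3*I/2) = 9*I)
A(-6) + 1*(23 + n) = 9*I + 1*(23 + 5) = 9*I + 1*28 = 9*I + 28 = 28 + 9*I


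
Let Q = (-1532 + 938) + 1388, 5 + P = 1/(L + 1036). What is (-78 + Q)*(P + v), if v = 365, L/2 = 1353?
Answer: 482269318/1871 ≈ 2.5776e+5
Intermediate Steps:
L = 2706 (L = 2*1353 = 2706)
P = -18709/3742 (P = -5 + 1/(2706 + 1036) = -5 + 1/3742 = -18709/3742 ≈ -4.9997)
Q = 794 (Q = -594 + 1388 = 794)
(-78 + Q)*(P + v) = (-78 + 794)*(-18709/3742 + 365) = 716*(1347121/3742) = 482269318/1871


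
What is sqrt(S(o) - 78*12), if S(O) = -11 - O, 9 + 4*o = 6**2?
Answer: I*sqrt(3815)/2 ≈ 30.883*I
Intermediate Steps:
o = 27/4 (o = -9/4 + (1/4)*6**2 = -9/4 + (1/4)*36 = -9/4 + 9 = 27/4 ≈ 6.7500)
sqrt(S(o) - 78*12) = sqrt((-11 - 1*27/4) - 78*12) = sqrt((-11 - 27/4) - 936) = sqrt(-71/4 - 936) = sqrt(-3815/4) = I*sqrt(3815)/2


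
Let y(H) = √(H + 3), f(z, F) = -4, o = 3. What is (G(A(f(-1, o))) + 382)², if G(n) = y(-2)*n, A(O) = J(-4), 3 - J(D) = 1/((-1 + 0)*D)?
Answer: 2368521/16 ≈ 1.4803e+5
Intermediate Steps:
y(H) = √(3 + H)
J(D) = 3 + 1/D (J(D) = 3 - 1/((-1 + 0)*D) = 3 - 1/((-1)*D) = 3 - (-1)/D = 3 + 1/D)
A(O) = 11/4 (A(O) = 3 + 1/(-4) = 3 - ¼ = 11/4)
G(n) = n (G(n) = √(3 - 2)*n = √1*n = 1*n = n)
(G(A(f(-1, o))) + 382)² = (11/4 + 382)² = (1539/4)² = 2368521/16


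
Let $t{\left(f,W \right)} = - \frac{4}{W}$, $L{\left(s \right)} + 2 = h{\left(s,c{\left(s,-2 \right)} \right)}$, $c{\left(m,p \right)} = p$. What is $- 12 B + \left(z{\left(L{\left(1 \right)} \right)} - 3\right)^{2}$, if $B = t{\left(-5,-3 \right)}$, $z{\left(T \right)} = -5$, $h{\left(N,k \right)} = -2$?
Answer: $48$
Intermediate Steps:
$L{\left(s \right)} = -4$ ($L{\left(s \right)} = -2 - 2 = -4$)
$B = \frac{4}{3}$ ($B = - \frac{4}{-3} = \left(-4\right) \left(- \frac{1}{3}\right) = \frac{4}{3} \approx 1.3333$)
$- 12 B + \left(z{\left(L{\left(1 \right)} \right)} - 3\right)^{2} = \left(-12\right) \frac{4}{3} + \left(-5 - 3\right)^{2} = -16 + \left(-8\right)^{2} = -16 + 64 = 48$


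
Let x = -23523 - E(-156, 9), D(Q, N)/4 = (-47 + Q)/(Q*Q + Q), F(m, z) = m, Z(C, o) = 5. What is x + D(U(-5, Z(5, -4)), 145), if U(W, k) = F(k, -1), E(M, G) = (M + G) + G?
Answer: -116953/5 ≈ -23391.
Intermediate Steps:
E(M, G) = M + 2*G (E(M, G) = (G + M) + G = M + 2*G)
U(W, k) = k
D(Q, N) = 4*(-47 + Q)/(Q + Q**2) (D(Q, N) = 4*((-47 + Q)/(Q*Q + Q)) = 4*((-47 + Q)/(Q**2 + Q)) = 4*((-47 + Q)/(Q + Q**2)) = 4*(-47 + Q)/(Q + Q**2))
x = -23385 (x = -23523 - (-156 + 2*9) = -23523 - (-156 + 18) = -23523 - 1*(-138) = -23523 + 138 = -23385)
x + D(U(-5, Z(5, -4)), 145) = -23385 + 4*(-47 + 5)/(5*(1 + 5)) = -23385 + 4*(1/5)*(-42)/6 = -23385 + 4*(1/5)*(1/6)*(-42) = -23385 - 28/5 = -116953/5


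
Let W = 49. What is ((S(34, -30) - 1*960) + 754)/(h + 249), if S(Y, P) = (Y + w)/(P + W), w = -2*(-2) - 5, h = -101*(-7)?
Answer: -3881/18164 ≈ -0.21366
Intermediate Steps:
h = 707
w = -1 (w = 4 - 5 = -1)
S(Y, P) = (-1 + Y)/(49 + P) (S(Y, P) = (Y - 1)/(P + 49) = (-1 + Y)/(49 + P))
((S(34, -30) - 1*960) + 754)/(h + 249) = (((-1 + 34)/(49 - 30) - 1*960) + 754)/(707 + 249) = ((33/19 - 960) + 754)/956 = (((1/19)*33 - 960) + 754)*(1/956) = ((33/19 - 960) + 754)*(1/956) = (-18207/19 + 754)*(1/956) = -3881/19*1/956 = -3881/18164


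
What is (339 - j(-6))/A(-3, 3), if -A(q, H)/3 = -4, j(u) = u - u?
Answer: 113/4 ≈ 28.250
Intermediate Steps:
j(u) = 0
A(q, H) = 12 (A(q, H) = -3*(-4) = 12)
(339 - j(-6))/A(-3, 3) = (339 - 1*0)/12 = (339 + 0)*(1/12) = 339*(1/12) = 113/4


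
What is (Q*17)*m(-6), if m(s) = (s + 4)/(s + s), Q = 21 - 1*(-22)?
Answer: 731/6 ≈ 121.83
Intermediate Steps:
Q = 43 (Q = 21 + 22 = 43)
m(s) = (4 + s)/(2*s) (m(s) = (4 + s)/((2*s)) = (4 + s)*(1/(2*s)) = (4 + s)/(2*s))
(Q*17)*m(-6) = (43*17)*((½)*(4 - 6)/(-6)) = 731*((½)*(-⅙)*(-2)) = 731*(⅙) = 731/6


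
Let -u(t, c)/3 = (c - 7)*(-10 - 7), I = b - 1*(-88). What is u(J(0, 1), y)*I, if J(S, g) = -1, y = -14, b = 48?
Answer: -145656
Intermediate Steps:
I = 136 (I = 48 - 1*(-88) = 48 + 88 = 136)
u(t, c) = -357 + 51*c (u(t, c) = -3*(c - 7)*(-10 - 7) = -3*(-7 + c)*(-17) = -3*(119 - 17*c) = -357 + 51*c)
u(J(0, 1), y)*I = (-357 + 51*(-14))*136 = (-357 - 714)*136 = -1071*136 = -145656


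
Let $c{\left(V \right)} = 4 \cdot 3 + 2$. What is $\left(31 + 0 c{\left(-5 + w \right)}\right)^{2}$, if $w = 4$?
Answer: $961$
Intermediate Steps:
$c{\left(V \right)} = 14$ ($c{\left(V \right)} = 12 + 2 = 14$)
$\left(31 + 0 c{\left(-5 + w \right)}\right)^{2} = \left(31 + 0 \cdot 14\right)^{2} = \left(31 + 0\right)^{2} = 31^{2} = 961$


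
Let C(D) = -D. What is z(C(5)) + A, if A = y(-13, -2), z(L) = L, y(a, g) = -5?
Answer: -10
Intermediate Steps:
A = -5
z(C(5)) + A = -1*5 - 5 = -5 - 5 = -10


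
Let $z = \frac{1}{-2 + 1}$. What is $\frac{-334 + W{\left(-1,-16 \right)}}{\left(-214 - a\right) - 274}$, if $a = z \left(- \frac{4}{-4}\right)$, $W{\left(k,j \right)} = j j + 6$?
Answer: $\frac{72}{487} \approx 0.14784$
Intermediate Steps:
$W{\left(k,j \right)} = 6 + j^{2}$ ($W{\left(k,j \right)} = j^{2} + 6 = 6 + j^{2}$)
$z = -1$ ($z = \frac{1}{-1} = -1$)
$a = -1$ ($a = - \frac{-4}{-4} = - \frac{\left(-4\right) \left(-1\right)}{4} = \left(-1\right) 1 = -1$)
$\frac{-334 + W{\left(-1,-16 \right)}}{\left(-214 - a\right) - 274} = \frac{-334 + \left(6 + \left(-16\right)^{2}\right)}{\left(-214 - -1\right) - 274} = \frac{-334 + \left(6 + 256\right)}{\left(-214 + 1\right) - 274} = \frac{-334 + 262}{-213 - 274} = - \frac{72}{-487} = \left(-72\right) \left(- \frac{1}{487}\right) = \frac{72}{487}$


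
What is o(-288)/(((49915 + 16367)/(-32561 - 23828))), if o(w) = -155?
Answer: 8740295/66282 ≈ 131.87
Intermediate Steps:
o(-288)/(((49915 + 16367)/(-32561 - 23828))) = -155*(-32561 - 23828)/(49915 + 16367) = -155/(66282/(-56389)) = -155/(66282*(-1/56389)) = -155/(-66282/56389) = -155*(-56389/66282) = 8740295/66282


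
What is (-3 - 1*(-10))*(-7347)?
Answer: -51429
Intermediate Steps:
(-3 - 1*(-10))*(-7347) = (-3 + 10)*(-7347) = 7*(-7347) = -51429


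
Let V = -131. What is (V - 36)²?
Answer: 27889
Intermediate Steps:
(V - 36)² = (-131 - 36)² = (-167)² = 27889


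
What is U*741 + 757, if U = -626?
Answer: -463109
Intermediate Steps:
U*741 + 757 = -626*741 + 757 = -463866 + 757 = -463109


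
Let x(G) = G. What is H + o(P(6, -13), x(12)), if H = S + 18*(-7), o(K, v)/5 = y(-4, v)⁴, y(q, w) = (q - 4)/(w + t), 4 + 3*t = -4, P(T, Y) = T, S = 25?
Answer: -236021/2401 ≈ -98.301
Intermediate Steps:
t = -8/3 (t = -4/3 + (⅓)*(-4) = -4/3 - 4/3 = -8/3 ≈ -2.6667)
y(q, w) = (-4 + q)/(-8/3 + w) (y(q, w) = (q - 4)/(w - 8/3) = (-4 + q)/(-8/3 + w))
o(K, v) = 1658880/(-8 + 3*v)⁴ (o(K, v) = 5*(3*(-4 - 4)/(-8 + 3*v))⁴ = 5*(3*(-8)/(-8 + 3*v))⁴ = 5*(-24/(-8 + 3*v))⁴ = 5*(331776/(-8 + 3*v)⁴) = 1658880/(-8 + 3*v)⁴)
H = -101 (H = 25 + 18*(-7) = 25 - 126 = -101)
H + o(P(6, -13), x(12)) = -101 + 1658880/(-8 + 3*12)⁴ = -101 + 1658880/(-8 + 36)⁴ = -101 + 1658880/28⁴ = -101 + 1658880*(1/614656) = -101 + 6480/2401 = -236021/2401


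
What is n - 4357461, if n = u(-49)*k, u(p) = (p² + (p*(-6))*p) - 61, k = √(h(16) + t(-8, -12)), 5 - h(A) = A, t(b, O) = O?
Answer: -4357461 - 12066*I*√23 ≈ -4.3575e+6 - 57867.0*I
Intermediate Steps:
h(A) = 5 - A
k = I*√23 (k = √((5 - 1*16) - 12) = √((5 - 16) - 12) = √(-11 - 12) = √(-23) = I*√23 ≈ 4.7958*I)
u(p) = -61 - 5*p² (u(p) = (p² + (-6*p)*p) - 61 = (p² - 6*p²) - 61 = -5*p² - 61 = -61 - 5*p²)
n = -12066*I*√23 (n = (-61 - 5*(-49)²)*(I*√23) = (-61 - 5*2401)*(I*√23) = (-61 - 12005)*(I*√23) = -12066*I*√23 ≈ -57867.0*I)
n - 4357461 = -12066*I*√23 - 4357461 = -4357461 - 12066*I*√23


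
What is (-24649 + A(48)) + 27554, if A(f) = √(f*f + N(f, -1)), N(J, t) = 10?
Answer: 2905 + √2314 ≈ 2953.1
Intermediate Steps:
A(f) = √(10 + f²) (A(f) = √(f*f + 10) = √(f² + 10) = √(10 + f²))
(-24649 + A(48)) + 27554 = (-24649 + √(10 + 48²)) + 27554 = (-24649 + √(10 + 2304)) + 27554 = (-24649 + √2314) + 27554 = 2905 + √2314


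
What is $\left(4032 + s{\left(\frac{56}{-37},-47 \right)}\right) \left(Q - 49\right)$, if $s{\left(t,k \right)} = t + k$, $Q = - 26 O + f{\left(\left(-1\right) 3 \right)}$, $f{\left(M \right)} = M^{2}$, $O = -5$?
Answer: $\frac{13265010}{37} \approx 3.5851 \cdot 10^{5}$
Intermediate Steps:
$Q = 139$ ($Q = \left(-26\right) \left(-5\right) + \left(\left(-1\right) 3\right)^{2} = 130 + \left(-3\right)^{2} = 130 + 9 = 139$)
$s{\left(t,k \right)} = k + t$
$\left(4032 + s{\left(\frac{56}{-37},-47 \right)}\right) \left(Q - 49\right) = \left(4032 - \left(47 - \frac{56}{-37}\right)\right) \left(139 - 49\right) = \left(4032 + \left(-47 + 56 \left(- \frac{1}{37}\right)\right)\right) 90 = \left(4032 - \frac{1795}{37}\right) 90 = \frac{147389}{37} \cdot 90 = \frac{13265010}{37}$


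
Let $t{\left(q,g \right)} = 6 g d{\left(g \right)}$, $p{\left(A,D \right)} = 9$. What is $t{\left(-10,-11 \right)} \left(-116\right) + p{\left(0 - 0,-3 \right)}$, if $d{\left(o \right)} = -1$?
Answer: $-7647$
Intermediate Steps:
$t{\left(q,g \right)} = - 6 g$ ($t{\left(q,g \right)} = 6 g \left(-1\right) = - 6 g$)
$t{\left(-10,-11 \right)} \left(-116\right) + p{\left(0 - 0,-3 \right)} = \left(-6\right) \left(-11\right) \left(-116\right) + 9 = 66 \left(-116\right) + 9 = -7656 + 9 = -7647$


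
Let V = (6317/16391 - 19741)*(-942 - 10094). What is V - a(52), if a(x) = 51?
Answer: 3570900180963/16391 ≈ 2.1786e+8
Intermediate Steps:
V = 3570901016904/16391 (V = (6317*(1/16391) - 19741)*(-11036) = (6317/16391 - 19741)*(-11036) = -323568414/16391*(-11036) = 3570901016904/16391 ≈ 2.1786e+8)
V - a(52) = 3570901016904/16391 - 1*51 = 3570901016904/16391 - 51 = 3570900180963/16391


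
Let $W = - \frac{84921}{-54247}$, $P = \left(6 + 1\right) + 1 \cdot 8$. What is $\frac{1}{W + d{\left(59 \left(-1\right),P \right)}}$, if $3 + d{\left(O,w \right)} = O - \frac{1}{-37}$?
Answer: $- \frac{2007139}{121246294} \approx -0.016554$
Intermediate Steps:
$P = 15$ ($P = 7 + 8 = 15$)
$W = \frac{84921}{54247}$ ($W = \left(-84921\right) \left(- \frac{1}{54247}\right) = \frac{84921}{54247} \approx 1.5655$)
$d{\left(O,w \right)} = - \frac{110}{37} + O$ ($d{\left(O,w \right)} = -3 + \left(O - \frac{1}{-37}\right) = -3 + \left(O - - \frac{1}{37}\right) = -3 + \left(O + \frac{1}{37}\right) = -3 + \left(\frac{1}{37} + O\right) = - \frac{110}{37} + O$)
$\frac{1}{W + d{\left(59 \left(-1\right),P \right)}} = \frac{1}{\frac{84921}{54247} + \left(- \frac{110}{37} + 59 \left(-1\right)\right)} = \frac{1}{\frac{84921}{54247} - \frac{2293}{37}} = \frac{1}{- \frac{121246294}{2007139}} = - \frac{2007139}{121246294}$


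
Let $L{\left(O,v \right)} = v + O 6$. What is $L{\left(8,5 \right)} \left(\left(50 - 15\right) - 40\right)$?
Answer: $-265$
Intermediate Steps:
$L{\left(O,v \right)} = v + 6 O$
$L{\left(8,5 \right)} \left(\left(50 - 15\right) - 40\right) = \left(5 + 6 \cdot 8\right) \left(\left(50 - 15\right) - 40\right) = \left(5 + 48\right) \left(\left(50 - 15\right) - 40\right) = 53 \left(35 - 40\right) = 53 \left(-5\right) = -265$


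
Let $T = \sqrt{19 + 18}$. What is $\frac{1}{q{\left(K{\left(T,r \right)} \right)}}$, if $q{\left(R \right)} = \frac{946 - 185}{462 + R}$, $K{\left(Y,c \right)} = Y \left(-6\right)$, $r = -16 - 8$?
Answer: $\frac{462}{761} - \frac{6 \sqrt{37}}{761} \approx 0.55914$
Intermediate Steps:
$T = \sqrt{37} \approx 6.0828$
$r = -24$ ($r = -16 - 8 = -24$)
$K{\left(Y,c \right)} = - 6 Y$
$q{\left(R \right)} = \frac{761}{462 + R}$
$\frac{1}{q{\left(K{\left(T,r \right)} \right)}} = \frac{1}{761 \frac{1}{462 - 6 \sqrt{37}}} = \frac{462}{761} - \frac{6 \sqrt{37}}{761}$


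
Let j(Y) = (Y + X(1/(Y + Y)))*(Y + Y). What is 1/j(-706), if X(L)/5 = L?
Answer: 1/996877 ≈ 1.0031e-6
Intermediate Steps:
X(L) = 5*L
j(Y) = 2*Y*(Y + 5/(2*Y)) (j(Y) = (Y + 5/(Y + Y))*(Y + Y) = (Y + 5/((2*Y)))*(2*Y) = (Y + 5*(1/(2*Y)))*(2*Y) = (Y + 5/(2*Y))*(2*Y) = 2*Y*(Y + 5/(2*Y)))
1/j(-706) = 1/(5 + 2*(-706)²) = 1/(5 + 2*498436) = 1/(5 + 996872) = 1/996877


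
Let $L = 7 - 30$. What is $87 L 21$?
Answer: $-42021$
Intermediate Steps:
$L = -23$ ($L = 7 - 30 = -23$)
$87 L 21 = 87 \left(-23\right) 21 = \left(-2001\right) 21 = -42021$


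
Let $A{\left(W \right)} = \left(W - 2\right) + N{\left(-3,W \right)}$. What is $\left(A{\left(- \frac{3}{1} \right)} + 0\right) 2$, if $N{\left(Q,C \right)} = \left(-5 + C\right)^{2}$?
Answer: $118$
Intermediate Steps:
$A{\left(W \right)} = -2 + W + \left(-5 + W\right)^{2}$ ($A{\left(W \right)} = \left(W - 2\right) + \left(-5 + W\right)^{2} = \left(-2 + W\right) + \left(-5 + W\right)^{2} = -2 + W + \left(-5 + W\right)^{2}$)
$\left(A{\left(- \frac{3}{1} \right)} + 0\right) 2 = \left(\left(-2 - \frac{3}{1} + \left(-5 - \frac{3}{1}\right)^{2}\right) + 0\right) 2 = \left(\left(-2 - 3 + \left(-5 - 3\right)^{2}\right) + 0\right) 2 = \left(\left(-2 - 3 + \left(-8\right)^{2}\right) + 0\right) 2 = \left(\left(-2 - 3 + 64\right) + 0\right) 2 = \left(59 + 0\right) 2 = 59 \cdot 2 = 118$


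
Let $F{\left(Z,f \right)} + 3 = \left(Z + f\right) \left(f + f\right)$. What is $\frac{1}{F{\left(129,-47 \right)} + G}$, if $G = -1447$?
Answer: $- \frac{1}{9158} \approx -0.00010919$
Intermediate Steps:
$F{\left(Z,f \right)} = -3 + 2 f \left(Z + f\right)$ ($F{\left(Z,f \right)} = -3 + \left(Z + f\right) \left(f + f\right) = -3 + \left(Z + f\right) 2 f = -3 + 2 f \left(Z + f\right)$)
$\frac{1}{F{\left(129,-47 \right)} + G} = \frac{1}{\left(-3 + 2 \left(-47\right)^{2} + 2 \cdot 129 \left(-47\right)\right) - 1447} = \frac{1}{\left(-3 + 2 \cdot 2209 - 12126\right) - 1447} = \frac{1}{\left(-3 + 4418 - 12126\right) - 1447} = \frac{1}{-7711 - 1447} = \frac{1}{-9158} = - \frac{1}{9158}$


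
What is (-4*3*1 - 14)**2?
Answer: 676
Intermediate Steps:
(-4*3*1 - 14)**2 = (-12*1 - 14)**2 = (-12 - 14)**2 = (-26)**2 = 676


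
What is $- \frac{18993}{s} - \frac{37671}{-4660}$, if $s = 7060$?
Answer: $\frac{4436247}{822490} \approx 5.3937$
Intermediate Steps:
$- \frac{18993}{s} - \frac{37671}{-4660} = - \frac{18993}{7060} - \frac{37671}{-4660} = \left(-18993\right) \frac{1}{7060} - - \frac{37671}{4660} = - \frac{18993}{7060} + \frac{37671}{4660} = \frac{4436247}{822490}$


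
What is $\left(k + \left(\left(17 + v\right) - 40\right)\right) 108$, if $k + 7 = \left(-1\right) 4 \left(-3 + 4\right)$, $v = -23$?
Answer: $-6156$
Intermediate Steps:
$k = -11$ ($k = -7 + \left(-1\right) 4 \left(-3 + 4\right) = -7 - 4 = -11$)
$\left(k + \left(\left(17 + v\right) - 40\right)\right) 108 = \left(-11 + \left(\left(17 - 23\right) - 40\right)\right) 108 = \left(-11 - 46\right) 108 = \left(-57\right) 108 = -6156$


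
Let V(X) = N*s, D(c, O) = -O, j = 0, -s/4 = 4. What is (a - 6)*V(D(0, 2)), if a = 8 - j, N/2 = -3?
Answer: 192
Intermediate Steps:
s = -16 (s = -4*4 = -16)
N = -6 (N = 2*(-3) = -6)
V(X) = 96 (V(X) = -6*(-16) = 96)
a = 8 (a = 8 - 1*0 = 8 + 0 = 8)
(a - 6)*V(D(0, 2)) = (8 - 6)*96 = 2*96 = 192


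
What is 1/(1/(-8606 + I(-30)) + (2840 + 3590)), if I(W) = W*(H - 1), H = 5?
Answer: 8726/56108179 ≈ 0.00015552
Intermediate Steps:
I(W) = 4*W (I(W) = W*(5 - 1) = W*4 = 4*W)
1/(1/(-8606 + I(-30)) + (2840 + 3590)) = 1/(1/(-8606 + 4*(-30)) + (2840 + 3590)) = 1/(1/(-8606 - 120) + 6430) = 1/(1/(-8726) + 6430) = 1/(-1/8726 + 6430) = 1/(56108179/8726) = 8726/56108179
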